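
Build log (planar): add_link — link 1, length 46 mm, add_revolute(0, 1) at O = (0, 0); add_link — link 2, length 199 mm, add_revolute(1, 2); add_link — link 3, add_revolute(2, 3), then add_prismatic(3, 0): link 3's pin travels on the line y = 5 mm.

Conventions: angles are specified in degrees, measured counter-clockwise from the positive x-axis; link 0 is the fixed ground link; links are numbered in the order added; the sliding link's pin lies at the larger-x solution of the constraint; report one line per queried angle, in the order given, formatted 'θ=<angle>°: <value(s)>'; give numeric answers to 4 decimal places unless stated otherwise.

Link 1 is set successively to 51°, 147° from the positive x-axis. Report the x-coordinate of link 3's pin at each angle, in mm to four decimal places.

geometry: r = 46 mm, L = 199 mm, e = 5 mm
θ=51°: crank pin P = (r cos θ, r sin θ) = (28.948738, 35.748714)
θ=51°: h = r sin θ − e = 35.748714 − 5 = 30.748714
θ=51°: x = r cos θ + √(L² − h²) = 28.948738 + 196.610062 = 225.558800
θ=147°: crank pin P = (r cos θ, r sin θ) = (-38.578846, 25.053396)
θ=147°: h = r sin θ − e = 25.053396 − 5 = 20.053396
θ=147°: x = r cos θ + √(L² − h²) = -38.578846 + 197.987023 = 159.408177

θ=51°: 225.5588
θ=147°: 159.4082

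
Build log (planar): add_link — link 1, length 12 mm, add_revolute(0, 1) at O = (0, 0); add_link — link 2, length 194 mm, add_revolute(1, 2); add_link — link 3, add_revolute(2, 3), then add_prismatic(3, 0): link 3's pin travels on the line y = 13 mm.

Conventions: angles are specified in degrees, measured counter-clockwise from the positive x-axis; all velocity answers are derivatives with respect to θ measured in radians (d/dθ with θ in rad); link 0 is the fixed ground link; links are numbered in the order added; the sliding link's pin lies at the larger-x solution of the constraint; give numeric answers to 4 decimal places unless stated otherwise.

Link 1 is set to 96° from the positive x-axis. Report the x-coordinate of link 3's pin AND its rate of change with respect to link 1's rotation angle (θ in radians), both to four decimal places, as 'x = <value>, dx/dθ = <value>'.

geometry: r = 12 mm, L = 194 mm, e = 13 mm
crank pin P = (r cos θ, r sin θ) = (-1.254342, 11.934263)
h = r sin θ − e = 11.934263 − 13 = -1.065737
x = r cos θ + √(L² − h²) = -1.254342 + 193.997073 = 192.742731
dx/dθ = −r sin θ − h·r cos θ/√(L² − h²) (θ in radians; h = -1.065737) = -11.941154

x = 192.7427, dx/dθ = -11.9412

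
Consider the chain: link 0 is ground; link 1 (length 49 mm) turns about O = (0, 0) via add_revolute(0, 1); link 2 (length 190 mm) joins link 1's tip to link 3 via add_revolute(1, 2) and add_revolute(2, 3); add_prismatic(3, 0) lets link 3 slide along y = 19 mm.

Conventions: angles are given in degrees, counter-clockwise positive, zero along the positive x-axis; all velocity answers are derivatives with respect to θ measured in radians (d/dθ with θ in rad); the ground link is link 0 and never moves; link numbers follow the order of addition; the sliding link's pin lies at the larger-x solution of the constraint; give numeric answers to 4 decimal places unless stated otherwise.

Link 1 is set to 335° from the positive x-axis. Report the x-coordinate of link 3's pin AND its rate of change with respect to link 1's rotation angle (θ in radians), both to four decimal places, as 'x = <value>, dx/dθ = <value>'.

geometry: r = 49 mm, L = 190 mm, e = 19 mm
crank pin P = (r cos θ, r sin θ) = (44.409082, -20.708295)
h = r sin θ − e = -20.708295 − 19 = -39.708295
x = r cos θ + √(L² − h²) = 44.409082 + 185.804336 = 230.213418
dx/dθ = −r sin θ − h·r cos θ/√(L² − h²) (θ in radians; h = -39.708295) = 30.198972

x = 230.2134, dx/dθ = 30.1990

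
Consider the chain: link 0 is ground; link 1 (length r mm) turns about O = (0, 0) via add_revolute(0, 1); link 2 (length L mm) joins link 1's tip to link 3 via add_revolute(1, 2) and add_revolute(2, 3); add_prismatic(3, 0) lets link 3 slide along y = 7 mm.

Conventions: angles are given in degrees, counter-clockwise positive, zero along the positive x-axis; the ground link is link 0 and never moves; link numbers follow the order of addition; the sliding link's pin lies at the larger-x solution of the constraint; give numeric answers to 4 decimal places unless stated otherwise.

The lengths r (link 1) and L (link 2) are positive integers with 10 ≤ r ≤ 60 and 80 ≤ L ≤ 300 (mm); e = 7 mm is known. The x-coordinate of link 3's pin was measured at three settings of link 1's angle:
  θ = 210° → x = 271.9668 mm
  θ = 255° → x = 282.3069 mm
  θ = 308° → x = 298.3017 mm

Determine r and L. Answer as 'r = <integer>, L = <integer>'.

constraint per measurement: (x − r cos θ)² + (r sin θ − e)² = L²
subtracting the θ₁ and θ₂ equations cancels the r² and L² terms:
r = (x₁² − x₂²) / (2[(x₁cos θ₁ + e sin θ₁) − (x₂cos θ₂ + e sin θ₂)]) = 17.9999 → r = 18
L² = (x₁ − r cos θ₁)² + (r sin θ₁ − e)² = 82944.0260 → L = 288.0000 → L = 288
check at θ₃=308°: x = 298.3017 (printed 298.3017) ✓

r = 18, L = 288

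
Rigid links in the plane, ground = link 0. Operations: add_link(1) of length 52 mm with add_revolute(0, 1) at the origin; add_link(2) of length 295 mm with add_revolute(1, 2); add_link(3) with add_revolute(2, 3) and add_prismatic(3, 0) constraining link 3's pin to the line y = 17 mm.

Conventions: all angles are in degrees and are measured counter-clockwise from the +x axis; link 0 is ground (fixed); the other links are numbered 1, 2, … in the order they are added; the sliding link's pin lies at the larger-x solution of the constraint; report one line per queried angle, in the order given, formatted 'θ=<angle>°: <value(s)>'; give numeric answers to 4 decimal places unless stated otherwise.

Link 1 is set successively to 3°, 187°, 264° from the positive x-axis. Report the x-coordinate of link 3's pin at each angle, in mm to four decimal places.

geometry: r = 52 mm, L = 295 mm, e = 17 mm
θ=3°: crank pin P = (r cos θ, r sin θ) = (51.928736, 2.721470)
θ=3°: h = r sin θ − e = 2.721470 − 17 = -14.278530
θ=3°: x = r cos θ + √(L² − h²) = 51.928736 + 294.654244 = 346.582980
θ=187°: crank pin P = (r cos θ, r sin θ) = (-51.612400, -6.337206)
θ=187°: h = r sin θ − e = -6.337206 − 17 = -23.337206
θ=187°: x = r cos θ + √(L² − h²) = -51.612400 + 294.075458 = 242.463058
θ=264°: crank pin P = (r cos θ, r sin θ) = (-5.435480, -51.715139)
θ=264°: h = r sin θ − e = -51.715139 − 17 = -68.715139
θ=264°: x = r cos θ + √(L² − h²) = -5.435480 + 286.885395 = 281.449915

θ=3°: 346.5830
θ=187°: 242.4631
θ=264°: 281.4499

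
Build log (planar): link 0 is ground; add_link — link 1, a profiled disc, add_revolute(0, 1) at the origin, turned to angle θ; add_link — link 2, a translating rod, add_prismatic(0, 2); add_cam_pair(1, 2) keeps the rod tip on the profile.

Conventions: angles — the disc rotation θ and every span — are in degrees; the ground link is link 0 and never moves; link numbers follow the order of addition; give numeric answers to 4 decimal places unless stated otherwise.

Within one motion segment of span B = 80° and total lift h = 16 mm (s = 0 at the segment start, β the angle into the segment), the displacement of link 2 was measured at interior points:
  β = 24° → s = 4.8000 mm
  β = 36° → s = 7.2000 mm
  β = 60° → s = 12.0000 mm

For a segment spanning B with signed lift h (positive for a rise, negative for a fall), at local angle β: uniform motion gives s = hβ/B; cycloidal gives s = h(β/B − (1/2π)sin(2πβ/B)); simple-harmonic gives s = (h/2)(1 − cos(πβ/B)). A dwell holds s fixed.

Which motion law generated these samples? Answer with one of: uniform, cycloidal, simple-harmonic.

candidates at β/B = r: uniform s = h·r (linear in β); cycloidal s = h·(r − sin(2πr)/(2π)); simple-harmonic s = (h/2)(1 − cos(πr))
β=24°: printed 4.8000 | uniform 4.8000, cycloidal 2.3782, simple-harmonic 3.2977
β=36°: printed 7.2000 | uniform 7.2000, cycloidal 6.4131, simple-harmonic 6.7485
β=60°: printed 12.0000 | uniform 12.0000, cycloidal 14.5465, simple-harmonic 13.6569
only one law matches every sample → uniform

uniform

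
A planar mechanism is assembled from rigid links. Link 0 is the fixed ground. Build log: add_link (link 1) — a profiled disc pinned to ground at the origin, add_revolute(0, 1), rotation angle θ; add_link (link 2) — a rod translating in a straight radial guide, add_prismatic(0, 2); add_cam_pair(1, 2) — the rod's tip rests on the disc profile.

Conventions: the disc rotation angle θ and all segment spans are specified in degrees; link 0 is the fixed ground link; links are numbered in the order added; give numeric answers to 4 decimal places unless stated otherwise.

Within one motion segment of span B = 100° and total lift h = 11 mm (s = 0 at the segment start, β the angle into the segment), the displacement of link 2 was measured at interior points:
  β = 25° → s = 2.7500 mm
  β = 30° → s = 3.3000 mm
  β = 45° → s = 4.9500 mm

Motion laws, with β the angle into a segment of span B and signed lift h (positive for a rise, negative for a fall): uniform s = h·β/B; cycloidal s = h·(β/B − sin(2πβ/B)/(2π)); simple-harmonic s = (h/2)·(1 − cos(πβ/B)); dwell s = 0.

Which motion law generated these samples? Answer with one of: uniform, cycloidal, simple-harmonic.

candidates at β/B = r: uniform s = h·r (linear in β); cycloidal s = h·(r − sin(2πr)/(2π)); simple-harmonic s = (h/2)(1 − cos(πr))
β=25°: printed 2.7500 | uniform 2.7500, cycloidal 0.9993, simple-harmonic 1.6109
β=30°: printed 3.3000 | uniform 3.3000, cycloidal 1.6350, simple-harmonic 2.2672
β=45°: printed 4.9500 | uniform 4.9500, cycloidal 4.4090, simple-harmonic 4.6396
only one law matches every sample → uniform

uniform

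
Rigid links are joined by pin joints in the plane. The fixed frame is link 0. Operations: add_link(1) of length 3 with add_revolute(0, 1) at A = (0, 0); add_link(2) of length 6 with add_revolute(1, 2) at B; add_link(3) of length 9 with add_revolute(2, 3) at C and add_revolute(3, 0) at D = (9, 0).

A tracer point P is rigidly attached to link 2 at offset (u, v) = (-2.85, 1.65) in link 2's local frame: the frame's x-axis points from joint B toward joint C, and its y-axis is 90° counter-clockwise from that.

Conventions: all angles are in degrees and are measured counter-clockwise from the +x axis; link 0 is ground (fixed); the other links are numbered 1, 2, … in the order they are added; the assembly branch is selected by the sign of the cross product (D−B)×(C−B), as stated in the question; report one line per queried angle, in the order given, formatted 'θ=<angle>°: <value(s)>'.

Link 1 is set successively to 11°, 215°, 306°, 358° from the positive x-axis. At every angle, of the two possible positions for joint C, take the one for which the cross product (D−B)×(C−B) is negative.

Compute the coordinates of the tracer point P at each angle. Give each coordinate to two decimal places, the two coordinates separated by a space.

A=(0,0), D=(9.00,0)
θ=11°: B = A + 3.00·(cos11°, sin11°) = (2.9449, 0.5724)
θ=11°: |BD| = 6.0821
θ=11°: circle(B,6.00) ∩ circle(D,9.00): a=-0.6583, h=5.9638
θ=11°:   candidates: C₊=(2.8508,6.5717) cross=36.272; C₋=(1.7282,-5.3029) cross=-36.272
θ=11°:   branch - wants cross < 0 → take C=(1.7282,-5.3029) (cross=-36.272)
θ=11°: ex = (C−B)/|BC| = (-0.2028,-0.9792); ey = (0.9792,-0.2028)
θ=11°: P = B + -2.85·ex + 1.65·ey = (5.1385,3.0286)
θ=215°: B = A + 3.00·(cos215°, sin215°) = (-2.4575, -1.7207)
θ=215°: |BD| = 11.5859
θ=215°: circle(B,6.00) ∩ circle(D,9.00): a=3.8510, h=4.6011
θ=215°:   candidates: C₊=(0.6675,3.4013) cross=53.308; C₋=(2.0342,-5.6989) cross=-53.308
θ=215°:   branch - wants cross < 0 → take C=(2.0342,-5.6989) (cross=-53.308)
θ=215°: ex = (C−B)/|BC| = (0.7486,-0.6630); ey = (0.6630,0.7486)
θ=215°: P = B + -2.85·ex + 1.65·ey = (-3.4970,1.4041)
θ=306°: B = A + 3.00·(cos306°, sin306°) = (1.7634, -2.4271)
θ=306°: |BD| = 7.6328
θ=306°: circle(B,6.00) ∩ circle(D,9.00): a=0.8686, h=5.9368
θ=306°:   candidates: C₊=(0.6991,3.4778) cross=45.314; C₋=(4.4746,-7.7795) cross=-45.314
θ=306°:   branch - wants cross < 0 → take C=(4.4746,-7.7795) (cross=-45.314)
θ=306°: ex = (C−B)/|BC| = (0.4519,-0.8921); ey = (0.8921,0.4519)
θ=306°: P = B + -2.85·ex + 1.65·ey = (1.9474,0.8610)
θ=358°: B = A + 3.00·(cos358°, sin358°) = (2.9982, -0.1047)
θ=358°: |BD| = 6.0027
θ=358°: circle(B,6.00) ∩ circle(D,9.00): a=-0.7469, h=5.9533
θ=358°:   candidates: C₊=(2.1475,5.8347) cross=35.736; C₋=(2.3552,-6.0701) cross=-35.736
θ=358°:   branch - wants cross < 0 → take C=(2.3552,-6.0701) (cross=-35.736)
θ=358°: ex = (C−B)/|BC| = (-0.1072,-0.9942); ey = (0.9942,-0.1072)
θ=358°: P = B + -2.85·ex + 1.65·ey = (4.9441,2.5521)

θ=11°: 5.14 3.03
θ=215°: -3.50 1.40
θ=306°: 1.95 0.86
θ=358°: 4.94 2.55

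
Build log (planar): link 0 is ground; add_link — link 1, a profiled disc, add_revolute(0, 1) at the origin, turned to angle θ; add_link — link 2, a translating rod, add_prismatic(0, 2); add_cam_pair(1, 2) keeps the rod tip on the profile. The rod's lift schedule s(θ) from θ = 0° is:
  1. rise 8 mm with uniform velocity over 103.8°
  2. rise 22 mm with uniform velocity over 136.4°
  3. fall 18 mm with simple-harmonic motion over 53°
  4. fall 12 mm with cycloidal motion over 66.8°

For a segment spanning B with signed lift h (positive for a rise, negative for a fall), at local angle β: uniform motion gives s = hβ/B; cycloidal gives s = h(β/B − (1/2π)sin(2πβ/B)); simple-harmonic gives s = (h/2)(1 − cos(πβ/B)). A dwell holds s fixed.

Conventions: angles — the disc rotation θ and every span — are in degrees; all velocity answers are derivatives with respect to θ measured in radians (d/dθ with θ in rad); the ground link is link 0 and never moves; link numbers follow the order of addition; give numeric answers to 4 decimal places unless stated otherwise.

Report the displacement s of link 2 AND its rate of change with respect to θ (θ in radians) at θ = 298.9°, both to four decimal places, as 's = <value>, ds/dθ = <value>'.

seg 1 [0°–103.8°] uniform, h=8: full span → s += 8 → s = 8.0000
seg 2 [103.8°–240.2°] uniform, h=22: full span → s += 22 → s = 30.0000
seg 3 [240.2°–293.2°] simple-harmonic, h=-18: full span → s += -18 → s = 12.0000
seg 4 [293.2°–360°] cycloidal, h=-12: θ=298.9° here. β=5.7, B=66.8. -12·(0.0853 − sin(2π·0.0853)/(2π)) = -0.0484 → s = 11.9516
velocity in seg [293.2°–360°] (cycloidal), θ in radians: β = 5.7° = 0.0995 rad, B = 66.8° = 1.1659 rad; ds/dθ = (h/B)(1 − cos(2πβ/B)) = ((-12)/1.1659)(1 − cos(2π·0.0853)) = -1.444195 mm/rad

s = 11.9516, ds/dθ = -1.4442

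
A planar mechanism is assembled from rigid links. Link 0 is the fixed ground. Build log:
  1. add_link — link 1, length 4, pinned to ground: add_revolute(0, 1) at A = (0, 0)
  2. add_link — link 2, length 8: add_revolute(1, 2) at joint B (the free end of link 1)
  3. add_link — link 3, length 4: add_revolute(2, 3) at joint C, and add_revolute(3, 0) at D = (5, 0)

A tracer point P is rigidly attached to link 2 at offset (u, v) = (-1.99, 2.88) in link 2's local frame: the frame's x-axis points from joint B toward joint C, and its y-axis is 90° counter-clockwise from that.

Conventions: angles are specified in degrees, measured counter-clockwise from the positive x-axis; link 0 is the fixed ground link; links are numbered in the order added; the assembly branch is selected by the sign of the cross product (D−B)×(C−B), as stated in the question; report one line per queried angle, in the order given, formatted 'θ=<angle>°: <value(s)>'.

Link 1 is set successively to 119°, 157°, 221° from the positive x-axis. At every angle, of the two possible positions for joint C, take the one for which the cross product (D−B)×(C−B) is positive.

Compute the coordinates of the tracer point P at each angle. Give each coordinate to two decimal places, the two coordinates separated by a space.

A=(0,0), D=(5.00,0)
θ=119°: B = A + 4.00·(cos119°, sin119°) = (-1.9392, 3.4985)
θ=119°: |BD| = 7.7713
θ=119°: circle(B,8.00) ∩ circle(D,4.00): a=6.9739, h=3.9197
θ=119°:   candidates: C₊=(6.0526,3.8590) cross=30.461; C₋=(2.5235,-3.1411) cross=-30.461
θ=119°:   branch + wants cross > 0 → take C=(6.0526,3.8590) (cross=30.461)
θ=119°: ex = (C−B)/|BC| = (0.9990,0.0451); ey = (-0.0451,0.9990)
θ=119°: P = B + -1.99·ex + 2.88·ey = (-4.0570,6.2859)
θ=157°: B = A + 4.00·(cos157°, sin157°) = (-3.6820, 1.5629)
θ=157°: |BD| = 8.8216
θ=157°: circle(B,8.00) ∩ circle(D,4.00): a=7.1314, h=3.6254
θ=157°:   candidates: C₊=(3.9789,3.8675) cross=31.981; C₋=(2.6942,-3.2686) cross=-31.981
θ=157°:   branch + wants cross > 0 → take C=(3.9789,3.8675) (cross=31.981)
θ=157°: ex = (C−B)/|BC| = (0.9576,0.2881); ey = (-0.2881,0.9576)
θ=157°: P = B + -1.99·ex + 2.88·ey = (-6.4173,3.7476)
θ=221°: B = A + 4.00·(cos221°, sin221°) = (-3.0188, -2.6242)
θ=221°: |BD| = 8.4373
θ=221°: circle(B,8.00) ∩ circle(D,4.00): a=7.0632, h=3.7566
θ=221°:   candidates: C₊=(2.5256,3.1428) cross=31.695; C₋=(4.8624,-3.9976) cross=-31.695
θ=221°:   branch + wants cross > 0 → take C=(2.5256,3.1428) (cross=31.695)
θ=221°: ex = (C−B)/|BC| = (0.6931,0.7209); ey = (-0.7209,0.6931)
θ=221°: P = B + -1.99·ex + 2.88·ey = (-6.4742,-2.0628)

θ=119°: -4.06 6.29
θ=157°: -6.42 3.75
θ=221°: -6.47 -2.06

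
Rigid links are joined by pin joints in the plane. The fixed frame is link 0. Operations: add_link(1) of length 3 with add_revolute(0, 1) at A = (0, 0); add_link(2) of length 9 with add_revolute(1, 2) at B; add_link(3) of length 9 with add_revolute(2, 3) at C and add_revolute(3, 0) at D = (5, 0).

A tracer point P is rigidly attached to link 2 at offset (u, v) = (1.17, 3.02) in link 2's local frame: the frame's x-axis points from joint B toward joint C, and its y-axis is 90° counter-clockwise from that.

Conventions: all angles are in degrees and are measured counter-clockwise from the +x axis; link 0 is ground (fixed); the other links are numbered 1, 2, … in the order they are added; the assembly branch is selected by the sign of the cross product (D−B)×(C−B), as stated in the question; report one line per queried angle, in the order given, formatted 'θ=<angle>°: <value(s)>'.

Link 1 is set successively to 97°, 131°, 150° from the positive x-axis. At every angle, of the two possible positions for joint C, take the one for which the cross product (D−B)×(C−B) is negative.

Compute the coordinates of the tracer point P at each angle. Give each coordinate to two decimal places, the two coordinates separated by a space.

A=(0,0), D=(5.00,0)
θ=97°: B = A + 3.00·(cos97°, sin97°) = (-0.3656, 2.9776)
θ=97°: |BD| = 6.1365
θ=97°: circle(B,9.00) ∩ circle(D,9.00): a=3.0682, h=8.4608
θ=97°:   candidates: C₊=(6.4227,8.8868) cross=51.920; C₋=(-1.7883,-5.9092) cross=-51.920
θ=97°:   branch - wants cross < 0 → take C=(-1.7883,-5.9092) (cross=-51.920)
θ=97°: ex = (C−B)/|BC| = (-0.1581,-0.9874); ey = (0.9874,-0.1581)
θ=97°: P = B + 1.17·ex + 3.02·ey = (2.4315,1.3449)
θ=131°: B = A + 3.00·(cos131°, sin131°) = (-1.9682, 2.2641)
θ=131°: |BD| = 7.3268
θ=131°: circle(B,9.00) ∩ circle(D,9.00): a=3.6634, h=8.2207
θ=131°:   candidates: C₊=(4.0563,8.9504) cross=60.231; C₋=(-1.0244,-6.6863) cross=-60.231
θ=131°:   branch - wants cross < 0 → take C=(-1.0244,-6.6863) (cross=-60.231)
θ=131°: ex = (C−B)/|BC| = (0.1049,-0.9945); ey = (0.9945,0.1049)
θ=131°: P = B + 1.17·ex + 3.02·ey = (1.1579,1.4173)
θ=150°: B = A + 3.00·(cos150°, sin150°) = (-2.5981, 1.5000)
θ=150°: |BD| = 7.7447
θ=150°: circle(B,9.00) ∩ circle(D,9.00): a=3.8724, h=8.1243
θ=150°:   candidates: C₊=(2.7745,8.7205) cross=62.921; C₋=(-0.3726,-7.2205) cross=-62.921
θ=150°:   branch - wants cross < 0 → take C=(-0.3726,-7.2205) (cross=-62.921)
θ=150°: ex = (C−B)/|BC| = (0.2473,-0.9689); ey = (0.9689,0.2473)
θ=150°: P = B + 1.17·ex + 3.02·ey = (0.6175,1.1131)

θ=97°: 2.43 1.34
θ=131°: 1.16 1.42
θ=150°: 0.62 1.11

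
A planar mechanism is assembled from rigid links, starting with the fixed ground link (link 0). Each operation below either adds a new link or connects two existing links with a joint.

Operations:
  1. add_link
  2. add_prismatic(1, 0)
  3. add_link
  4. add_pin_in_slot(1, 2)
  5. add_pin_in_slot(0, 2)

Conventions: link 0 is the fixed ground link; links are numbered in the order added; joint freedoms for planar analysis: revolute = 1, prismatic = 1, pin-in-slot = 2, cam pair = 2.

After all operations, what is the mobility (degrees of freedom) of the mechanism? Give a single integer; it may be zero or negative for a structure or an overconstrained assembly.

link 0 = ground. State L|J1|J2 = 1|0|0
+link1  2|0|0
P(1,0) f=1→J1  2|1|0
+link2  3|1|0
PS(1,2) f=2→J2  3|1|1
PS(0,2) f=2→J2  3|1|2
M = 3(3−1)−2·1−2 = 6−2−2 = 2

M = 2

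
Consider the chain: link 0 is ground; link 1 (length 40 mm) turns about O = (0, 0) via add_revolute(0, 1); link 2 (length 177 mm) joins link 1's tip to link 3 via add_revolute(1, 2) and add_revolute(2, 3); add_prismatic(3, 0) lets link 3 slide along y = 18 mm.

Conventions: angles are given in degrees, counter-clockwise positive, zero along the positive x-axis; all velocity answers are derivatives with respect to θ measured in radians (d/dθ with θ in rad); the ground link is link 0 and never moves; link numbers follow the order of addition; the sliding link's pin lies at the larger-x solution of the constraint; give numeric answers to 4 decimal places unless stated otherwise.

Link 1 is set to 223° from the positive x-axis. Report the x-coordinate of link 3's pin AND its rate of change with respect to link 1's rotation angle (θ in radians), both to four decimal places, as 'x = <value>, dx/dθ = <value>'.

geometry: r = 40 mm, L = 177 mm, e = 18 mm
crank pin P = (r cos θ, r sin θ) = (-29.254148, -27.279934)
h = r sin θ − e = -27.279934 − 18 = -45.279934
x = r cos θ + √(L² − h²) = -29.254148 + 171.110279 = 141.856131
dx/dθ = −r sin θ − h·r cos θ/√(L² − h²) (θ in radians; h = -45.279934) = 19.538577

x = 141.8561, dx/dθ = 19.5386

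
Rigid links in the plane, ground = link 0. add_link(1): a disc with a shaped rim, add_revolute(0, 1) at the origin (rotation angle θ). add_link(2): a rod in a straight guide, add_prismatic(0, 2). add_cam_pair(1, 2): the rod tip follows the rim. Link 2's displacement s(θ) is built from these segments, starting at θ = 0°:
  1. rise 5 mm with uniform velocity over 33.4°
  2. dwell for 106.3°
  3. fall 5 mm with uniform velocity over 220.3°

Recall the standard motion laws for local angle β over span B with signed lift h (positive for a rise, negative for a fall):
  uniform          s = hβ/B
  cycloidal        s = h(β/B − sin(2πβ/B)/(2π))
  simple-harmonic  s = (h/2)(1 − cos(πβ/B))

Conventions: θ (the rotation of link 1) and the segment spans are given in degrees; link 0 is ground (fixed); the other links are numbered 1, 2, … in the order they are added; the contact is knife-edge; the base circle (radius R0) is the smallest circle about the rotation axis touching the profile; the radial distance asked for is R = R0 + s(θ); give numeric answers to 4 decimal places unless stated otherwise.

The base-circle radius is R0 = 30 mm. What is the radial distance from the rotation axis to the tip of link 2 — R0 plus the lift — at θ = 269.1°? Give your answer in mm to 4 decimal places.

segment 1 (0° to 33.4°, uniform, h = 5) is passed completely: s = 0.0000 + (5) = 5.0000
segment 2 (33.4° to 139.7°, dwell): s unchanged at 5.0000
θ = 269.1° falls in segment 3 (139.7° to 360°, uniform, h = -5): β = 269.1 − 139.7 = 129.4°, B = 220.3°; Δs = -5·129.4/220.3 = -2.9369; s = 5.0000 − 2.9369 = 2.0631
R = R0 + s = 30 + 2.0631 = 32.0631

32.0631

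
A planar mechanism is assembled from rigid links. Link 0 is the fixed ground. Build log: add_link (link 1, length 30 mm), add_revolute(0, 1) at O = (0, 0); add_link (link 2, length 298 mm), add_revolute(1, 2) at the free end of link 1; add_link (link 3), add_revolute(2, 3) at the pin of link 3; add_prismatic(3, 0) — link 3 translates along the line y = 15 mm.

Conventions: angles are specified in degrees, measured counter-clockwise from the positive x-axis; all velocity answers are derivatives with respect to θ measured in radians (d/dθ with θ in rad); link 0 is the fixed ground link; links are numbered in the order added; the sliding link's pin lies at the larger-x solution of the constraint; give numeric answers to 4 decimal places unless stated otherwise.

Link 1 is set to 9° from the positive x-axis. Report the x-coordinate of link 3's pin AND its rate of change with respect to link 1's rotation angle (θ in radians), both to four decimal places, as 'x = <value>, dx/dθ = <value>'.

geometry: r = 30 mm, L = 298 mm, e = 15 mm
crank pin P = (r cos θ, r sin θ) = (29.630650, 4.693034)
h = r sin θ − e = 4.693034 − 15 = -10.306966
x = r cos θ + √(L² − h²) = 29.630650 + 297.821702 = 327.452353
dx/dθ = −r sin θ − h·r cos θ/√(L² − h²) (θ in radians; h = -10.306966) = -3.667581

x = 327.4524, dx/dθ = -3.6676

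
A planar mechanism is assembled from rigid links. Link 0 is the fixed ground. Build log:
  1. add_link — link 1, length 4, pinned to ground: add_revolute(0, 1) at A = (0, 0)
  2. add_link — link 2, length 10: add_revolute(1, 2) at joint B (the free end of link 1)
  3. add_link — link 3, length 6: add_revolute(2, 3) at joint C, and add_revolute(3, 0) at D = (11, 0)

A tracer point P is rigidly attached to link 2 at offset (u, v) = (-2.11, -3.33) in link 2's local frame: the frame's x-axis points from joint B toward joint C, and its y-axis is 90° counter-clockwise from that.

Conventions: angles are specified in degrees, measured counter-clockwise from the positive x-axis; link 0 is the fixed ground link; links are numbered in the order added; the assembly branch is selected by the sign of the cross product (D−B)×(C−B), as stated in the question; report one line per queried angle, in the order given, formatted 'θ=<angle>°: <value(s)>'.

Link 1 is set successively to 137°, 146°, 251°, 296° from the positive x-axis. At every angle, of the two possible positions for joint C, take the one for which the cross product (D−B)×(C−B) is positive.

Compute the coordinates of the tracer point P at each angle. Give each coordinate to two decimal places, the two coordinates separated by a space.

A=(0,0), D=(11.00,0)
θ=137°: B = A + 4.00·(cos137°, sin137°) = (-2.9254, 2.7280)
θ=137°: |BD| = 14.1901
θ=137°: circle(B,10.00) ∩ circle(D,6.00): a=9.3501, h=3.5461
θ=137°:   candidates: C₊=(6.9320,4.4104) cross=50.319; C₋=(5.5686,-2.5495) cross=-50.319
θ=137°:   branch + wants cross > 0 → take C=(6.9320,4.4104) (cross=50.319)
θ=137°: ex = (C−B)/|BC| = (0.9857,0.1682); ey = (-0.1682,0.9857)
θ=137°: P = B + -2.11·ex + -3.33·ey = (-4.4451,-0.9095)
θ=146°: B = A + 4.00·(cos146°, sin146°) = (-3.3162, 2.2368)
θ=146°: |BD| = 14.4898
θ=146°: circle(B,10.00) ∩ circle(D,6.00): a=9.4534, h=3.2610
θ=146°:   candidates: C₊=(6.5273,3.9994) cross=47.251; C₋=(5.5205,-2.4444) cross=-47.251
θ=146°:   branch + wants cross > 0 → take C=(6.5273,3.9994) (cross=47.251)
θ=146°: ex = (C−B)/|BC| = (0.9843,0.1763); ey = (-0.1763,0.9843)
θ=146°: P = B + -2.11·ex + -3.33·ey = (-4.8062,-1.4130)
θ=251°: B = A + 4.00·(cos251°, sin251°) = (-1.3023, -3.7821)
θ=251°: |BD| = 12.8705
θ=251°: circle(B,10.00) ∩ circle(D,6.00): a=8.9216, h=4.5173
θ=251°:   candidates: C₊=(5.8980,3.1574) cross=58.140; C₋=(8.5528,-5.4783) cross=-58.140
θ=251°:   branch + wants cross > 0 → take C=(5.8980,3.1574) (cross=58.140)
θ=251°: ex = (C−B)/|BC| = (0.7200,0.6939); ey = (-0.6939,0.7200)
θ=251°: P = B + -2.11·ex + -3.33·ey = (-0.5107,-7.6440)
θ=296°: B = A + 4.00·(cos296°, sin296°) = (1.7535, -3.5952)
θ=296°: |BD| = 9.9209
θ=296°: circle(B,10.00) ∩ circle(D,6.00): a=8.1860, h=5.7437
θ=296°:   candidates: C₊=(7.3016,4.7246) cross=56.982; C₋=(11.4645,-5.9820) cross=-56.982
θ=296°:   branch + wants cross > 0 → take C=(7.3016,4.7246) (cross=56.982)
θ=296°: ex = (C−B)/|BC| = (0.5548,0.8320); ey = (-0.8320,0.5548)
θ=296°: P = B + -2.11·ex + -3.33·ey = (3.3533,-7.1982)

θ=137°: -4.45 -0.91
θ=146°: -4.81 -1.41
θ=251°: -0.51 -7.64
θ=296°: 3.35 -7.20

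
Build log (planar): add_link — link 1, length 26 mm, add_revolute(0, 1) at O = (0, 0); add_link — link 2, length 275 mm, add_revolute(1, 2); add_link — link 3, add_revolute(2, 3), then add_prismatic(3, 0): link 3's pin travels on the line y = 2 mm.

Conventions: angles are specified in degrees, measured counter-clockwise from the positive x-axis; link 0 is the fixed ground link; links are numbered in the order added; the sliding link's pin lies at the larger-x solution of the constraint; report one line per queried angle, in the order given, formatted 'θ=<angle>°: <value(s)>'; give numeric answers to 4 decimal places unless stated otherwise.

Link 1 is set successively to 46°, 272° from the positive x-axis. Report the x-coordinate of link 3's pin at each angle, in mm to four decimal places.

geometry: r = 26 mm, L = 275 mm, e = 2 mm
θ=46°: crank pin P = (r cos θ, r sin θ) = (18.061118, 18.702835)
θ=46°: h = r sin θ − e = 18.702835 − 2 = 16.702835
θ=46°: x = r cos θ + √(L² − h²) = 18.061118 + 274.492286 = 292.553404
θ=272°: crank pin P = (r cos θ, r sin θ) = (0.907387, -25.984162)
θ=272°: h = r sin θ − e = -25.984162 − 2 = -27.984162
θ=272°: x = r cos θ + √(L² − h²) = 0.907387 + 273.572452 = 274.479839

θ=46°: 292.5534
θ=272°: 274.4798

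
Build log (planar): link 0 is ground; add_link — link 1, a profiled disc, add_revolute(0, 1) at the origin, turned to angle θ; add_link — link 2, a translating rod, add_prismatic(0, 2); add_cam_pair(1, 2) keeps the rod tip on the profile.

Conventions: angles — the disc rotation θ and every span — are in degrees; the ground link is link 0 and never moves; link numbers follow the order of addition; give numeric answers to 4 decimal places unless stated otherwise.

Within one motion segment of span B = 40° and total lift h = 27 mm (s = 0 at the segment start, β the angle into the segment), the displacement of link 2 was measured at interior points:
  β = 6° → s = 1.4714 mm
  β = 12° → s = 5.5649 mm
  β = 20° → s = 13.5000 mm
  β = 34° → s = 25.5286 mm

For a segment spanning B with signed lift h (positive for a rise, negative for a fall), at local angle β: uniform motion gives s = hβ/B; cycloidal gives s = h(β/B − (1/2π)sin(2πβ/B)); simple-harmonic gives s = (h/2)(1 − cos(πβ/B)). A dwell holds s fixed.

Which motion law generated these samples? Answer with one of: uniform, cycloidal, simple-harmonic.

candidates at β/B = r: uniform s = h·r (linear in β); cycloidal s = h·(r − sin(2πr)/(2π)); simple-harmonic s = (h/2)(1 − cos(πr))
β=6°: printed 1.4714 | uniform 4.0500, cycloidal 0.5735, simple-harmonic 1.4714
β=12°: printed 5.5649 | uniform 8.1000, cycloidal 4.0131, simple-harmonic 5.5649
β=20°: printed 13.5000 | uniform 13.5000, cycloidal 13.5000, simple-harmonic 13.5000
β=34°: printed 25.5286 | uniform 22.9500, cycloidal 26.4265, simple-harmonic 25.5286
only one law matches every sample → simple-harmonic

simple-harmonic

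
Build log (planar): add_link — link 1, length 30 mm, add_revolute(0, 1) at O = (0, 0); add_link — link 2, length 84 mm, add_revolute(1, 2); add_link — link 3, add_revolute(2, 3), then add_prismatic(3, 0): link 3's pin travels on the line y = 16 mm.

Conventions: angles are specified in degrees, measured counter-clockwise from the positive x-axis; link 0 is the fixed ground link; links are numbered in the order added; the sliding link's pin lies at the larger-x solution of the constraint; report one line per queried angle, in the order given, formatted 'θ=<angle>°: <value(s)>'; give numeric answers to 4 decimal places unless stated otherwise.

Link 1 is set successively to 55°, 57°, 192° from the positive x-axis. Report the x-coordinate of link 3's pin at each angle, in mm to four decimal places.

geometry: r = 30 mm, L = 84 mm, e = 16 mm
θ=55°: crank pin P = (r cos θ, r sin θ) = (17.207293, 24.574561)
θ=55°: h = r sin θ − e = 24.574561 − 16 = 8.574561
θ=55°: x = r cos θ + √(L² − h²) = 17.207293 + 83.561216 = 100.768510
θ=57°: crank pin P = (r cos θ, r sin θ) = (16.339171, 25.160117)
θ=57°: h = r sin θ − e = 25.160117 − 16 = 9.160117
θ=57°: x = r cos θ + √(L² − h²) = 16.339171 + 83.499055 = 99.838226
θ=192°: crank pin P = (r cos θ, r sin θ) = (-29.344428, -6.237351)
θ=192°: h = r sin θ − e = -6.237351 − 16 = -22.237351
θ=192°: x = r cos θ + √(L² − h²) = -29.344428 + 81.003088 = 51.658660

θ=55°: 100.7685
θ=57°: 99.8382
θ=192°: 51.6587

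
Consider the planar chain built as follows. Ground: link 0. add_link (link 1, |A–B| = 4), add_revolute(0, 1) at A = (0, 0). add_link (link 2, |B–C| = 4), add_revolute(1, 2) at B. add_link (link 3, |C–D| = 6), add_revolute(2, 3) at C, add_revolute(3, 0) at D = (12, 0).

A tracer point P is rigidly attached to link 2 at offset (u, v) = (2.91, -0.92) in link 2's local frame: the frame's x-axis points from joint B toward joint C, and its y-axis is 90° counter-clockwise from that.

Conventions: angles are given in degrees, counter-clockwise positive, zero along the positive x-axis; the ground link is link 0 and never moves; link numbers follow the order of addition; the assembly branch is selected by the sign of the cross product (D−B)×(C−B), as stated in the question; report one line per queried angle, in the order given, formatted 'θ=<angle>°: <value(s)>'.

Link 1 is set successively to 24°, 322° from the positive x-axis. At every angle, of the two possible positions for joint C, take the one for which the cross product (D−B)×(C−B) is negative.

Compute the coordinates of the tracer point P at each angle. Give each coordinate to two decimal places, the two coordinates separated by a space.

A=(0,0), D=(12.00,0)
θ=24°: B = A + 4.00·(cos24°, sin24°) = (3.6542, 1.6269)
θ=24°: |BD| = 8.5029
θ=24°: circle(B,4.00) ∩ circle(D,6.00): a=3.0754, h=2.5577
θ=24°:   candidates: C₊=(7.1621,3.5490) cross=21.748; C₋=(6.1834,-1.4720) cross=-21.748
θ=24°:   branch - wants cross < 0 → take C=(6.1834,-1.4720) (cross=-21.748)
θ=24°: ex = (C−B)/|BC| = (0.6323,-0.7747); ey = (0.7747,0.6323)
θ=24°: P = B + 2.91·ex + -0.92·ey = (4.7814,-1.2092)
θ=322°: B = A + 4.00·(cos322°, sin322°) = (3.1520, -2.4626)
θ=322°: |BD| = 9.1843
θ=322°: circle(B,4.00) ∩ circle(D,6.00): a=3.5033, h=1.9305
θ=322°:   candidates: C₊=(6.0094,0.3365) cross=17.730; C₋=(7.0447,-3.3831) cross=-17.730
θ=322°:   branch - wants cross < 0 → take C=(7.0447,-3.3831) (cross=-17.730)
θ=322°: ex = (C−B)/|BC| = (0.9732,-0.2301); ey = (0.2301,0.9732)
θ=322°: P = B + 2.91·ex + -0.92·ey = (5.7723,-4.0276)

θ=24°: 4.78 -1.21
θ=322°: 5.77 -4.03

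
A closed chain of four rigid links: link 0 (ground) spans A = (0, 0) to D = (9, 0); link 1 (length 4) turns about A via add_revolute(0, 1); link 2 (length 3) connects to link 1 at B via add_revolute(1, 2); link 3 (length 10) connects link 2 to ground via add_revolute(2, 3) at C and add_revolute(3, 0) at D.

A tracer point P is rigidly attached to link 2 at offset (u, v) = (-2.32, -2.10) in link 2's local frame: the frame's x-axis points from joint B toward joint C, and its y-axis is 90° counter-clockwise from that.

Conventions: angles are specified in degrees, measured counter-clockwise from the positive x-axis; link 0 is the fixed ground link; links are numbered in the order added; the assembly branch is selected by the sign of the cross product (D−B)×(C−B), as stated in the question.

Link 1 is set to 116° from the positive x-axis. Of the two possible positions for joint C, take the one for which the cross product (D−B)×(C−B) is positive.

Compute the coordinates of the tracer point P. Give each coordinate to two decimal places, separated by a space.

A=(0,0), D=(9.00,0)
B = A + 4.00·(cos116°, sin116°) = (-1.7535, 3.5952)
|BD| = 11.3386
circle(B,3.00) ∩ circle(D,10.00): a=1.6564, h=2.5013
  candidates: C₊=(0.6105,5.4422) cross=28.361; C₋=(-0.9756,0.6978) cross=-28.361
  branch + wants cross > 0 → take C=(0.6105,5.4422) (cross=28.361)
ex = (C−B)/|BC| = (0.7880,0.6157); ey = (-0.6157,0.7880)
P = B + -2.32·ex + -2.10·ey = (-2.2888,0.5120)

-2.29 0.51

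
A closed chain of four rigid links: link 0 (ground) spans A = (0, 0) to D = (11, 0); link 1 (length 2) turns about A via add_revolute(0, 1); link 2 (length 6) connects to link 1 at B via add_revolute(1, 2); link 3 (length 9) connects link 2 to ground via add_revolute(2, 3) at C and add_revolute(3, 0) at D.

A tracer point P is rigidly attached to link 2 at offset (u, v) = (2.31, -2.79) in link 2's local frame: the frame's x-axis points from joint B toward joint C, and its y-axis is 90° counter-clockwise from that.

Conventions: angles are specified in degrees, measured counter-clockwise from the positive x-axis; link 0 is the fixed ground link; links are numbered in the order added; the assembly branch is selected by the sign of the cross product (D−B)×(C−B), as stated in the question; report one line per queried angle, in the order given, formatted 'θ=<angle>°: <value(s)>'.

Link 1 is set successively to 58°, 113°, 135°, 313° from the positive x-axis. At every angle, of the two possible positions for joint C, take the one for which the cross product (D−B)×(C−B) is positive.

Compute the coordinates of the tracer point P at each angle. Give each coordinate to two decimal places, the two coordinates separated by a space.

A=(0,0), D=(11.00,0)
θ=58°: B = A + 2.00·(cos58°, sin58°) = (1.0598, 1.6961)
θ=58°: |BD| = 10.0838
θ=58°: circle(B,6.00) ∩ circle(D,9.00): a=2.8106, h=5.3010
θ=58°:   candidates: C₊=(4.7220,6.4488) cross=53.454; C₋=(2.9388,-4.0021) cross=-53.454
θ=58°:   branch + wants cross > 0 → take C=(4.7220,6.4488) (cross=53.454)
θ=58°: ex = (C−B)/|BC| = (0.6104,0.7921); ey = (-0.7921,0.6104)
θ=58°: P = B + 2.31·ex + -2.79·ey = (4.6798,1.8230)
θ=113°: B = A + 2.00·(cos113°, sin113°) = (-0.7815, 1.8410)
θ=113°: |BD| = 11.9244
θ=113°: circle(B,6.00) ∩ circle(D,9.00): a=4.0753, h=4.4036
θ=113°:   candidates: C₊=(3.9249,5.5626) cross=52.510; C₋=(2.5651,-3.1390) cross=-52.510
θ=113°:   branch + wants cross > 0 → take C=(3.9249,5.5626) (cross=52.510)
θ=113°: ex = (C−B)/|BC| = (0.7844,0.6203); ey = (-0.6203,0.7844)
θ=113°: P = B + 2.31·ex + -2.79·ey = (2.7610,1.0854)
θ=135°: B = A + 2.00·(cos135°, sin135°) = (-1.4142, 1.4142)
θ=135°: |BD| = 12.4945
θ=135°: circle(B,6.00) ∩ circle(D,9.00): a=4.4465, h=4.0285
θ=135°:   candidates: C₊=(3.4596,4.9136) cross=50.334; C₋=(2.5477,-3.0917) cross=-50.334
θ=135°:   branch + wants cross > 0 → take C=(3.4596,4.9136) (cross=50.334)
θ=135°: ex = (C−B)/|BC| = (0.8123,0.5832); ey = (-0.5832,0.8123)
θ=135°: P = B + 2.31·ex + -2.79·ey = (2.0894,0.4951)
θ=313°: B = A + 2.00·(cos313°, sin313°) = (1.3640, -1.4627)
θ=313°: |BD| = 9.7464
θ=313°: circle(B,6.00) ∩ circle(D,9.00): a=2.5646, h=5.4243
θ=313°:   candidates: C₊=(3.0855,4.2850) cross=52.867; C₋=(4.7137,-6.4406) cross=-52.867
θ=313°:   branch + wants cross > 0 → take C=(3.0855,4.2850) (cross=52.867)
θ=313°: ex = (C−B)/|BC| = (0.2869,0.9580); ey = (-0.9580,0.2869)
θ=313°: P = B + 2.31·ex + -2.79·ey = (4.6995,-0.0504)

θ=58°: 4.68 1.82
θ=113°: 2.76 1.09
θ=135°: 2.09 0.50
θ=313°: 4.70 -0.05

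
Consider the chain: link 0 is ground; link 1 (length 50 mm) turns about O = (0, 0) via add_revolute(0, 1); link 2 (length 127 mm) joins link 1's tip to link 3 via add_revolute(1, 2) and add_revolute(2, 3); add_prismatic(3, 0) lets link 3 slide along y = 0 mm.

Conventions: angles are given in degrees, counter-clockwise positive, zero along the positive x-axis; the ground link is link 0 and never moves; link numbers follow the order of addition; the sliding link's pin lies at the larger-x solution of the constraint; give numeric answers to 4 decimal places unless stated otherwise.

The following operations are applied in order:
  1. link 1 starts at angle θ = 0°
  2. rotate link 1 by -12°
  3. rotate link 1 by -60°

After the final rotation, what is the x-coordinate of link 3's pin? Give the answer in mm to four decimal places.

geometry: r = 50 mm, L = 127 mm, e = 0 mm; θ starts at 0°
rotate link 1 by -12°: θ ← 0° -12° = -12°
rotate link 1 by -60°: θ ← -12° -60° = -72°
crank pin P = (r cos θ, r sin θ) = (15.450850, -47.552826)
h = r sin θ − e = -47.552826 − 0 = -47.552826
x = r cos θ + √(L² − h²) = 15.450850 + 117.761321 = 133.212171

133.2122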